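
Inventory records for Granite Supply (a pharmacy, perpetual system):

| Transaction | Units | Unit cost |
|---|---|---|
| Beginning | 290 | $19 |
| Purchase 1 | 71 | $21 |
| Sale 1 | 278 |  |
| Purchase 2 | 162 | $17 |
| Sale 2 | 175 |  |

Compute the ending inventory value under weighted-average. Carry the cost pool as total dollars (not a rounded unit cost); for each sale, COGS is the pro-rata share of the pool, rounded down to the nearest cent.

Ending inventory = $1,246.76

After Beginning: 290 on hand, pool $5,510.00 (≈ $19.0000 each)
After Purchase 1: 361 on hand, pool $7,001.00 (≈ $19.3934 each)
Sale 1, sell 278: 278/361 × $7,001.00 → $5,391.35
After Purchase 2: 245 on hand, pool $4,363.65 (≈ $17.8108 each)
Sale 2, sell 175: 175/245 × $4,363.65 → $3,116.89
Total COGS = $5,391.35 + $3,116.89 = $8,508.24
Ending inventory (cost pool remaining) = $1,246.76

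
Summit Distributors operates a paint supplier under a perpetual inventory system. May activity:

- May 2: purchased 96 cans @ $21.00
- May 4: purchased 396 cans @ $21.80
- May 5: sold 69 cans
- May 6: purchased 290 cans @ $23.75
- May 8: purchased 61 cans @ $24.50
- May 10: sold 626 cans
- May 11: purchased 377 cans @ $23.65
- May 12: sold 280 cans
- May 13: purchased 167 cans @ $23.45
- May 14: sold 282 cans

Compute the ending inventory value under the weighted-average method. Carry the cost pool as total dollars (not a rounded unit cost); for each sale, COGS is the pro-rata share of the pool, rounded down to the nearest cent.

Ending inventory = $3,042.35

After May 2: 96 on hand, pool $2,016.00 (≈ $21.0000 each)
After May 4: 492 on hand, pool $10,648.80 (≈ $21.6439 each)
May 5, sell 69: 69/492 × $10,648.80 → $1,493.42
After May 6: 713 on hand, pool $16,042.88 (≈ $22.5005 each)
After May 8: 774 on hand, pool $17,537.38 (≈ $22.6581 each)
May 10, sell 626: 626/774 × $17,537.38 → $14,183.97
After May 11: 525 on hand, pool $12,269.46 (≈ $23.3704 each)
May 12, sell 280: 280/525 × $12,269.46 → $6,543.71
After May 13: 412 on hand, pool $9,641.90 (≈ $23.4027 each)
May 14, sell 282: 282/412 × $9,641.90 → $6,599.55
Total COGS = $1,493.42 + $14,183.97 + $6,543.71 + $6,599.55 = $28,820.65
Ending inventory (cost pool remaining) = $3,042.35
Check: goods available $31,863.00 = COGS $28,820.65 + ending $3,042.35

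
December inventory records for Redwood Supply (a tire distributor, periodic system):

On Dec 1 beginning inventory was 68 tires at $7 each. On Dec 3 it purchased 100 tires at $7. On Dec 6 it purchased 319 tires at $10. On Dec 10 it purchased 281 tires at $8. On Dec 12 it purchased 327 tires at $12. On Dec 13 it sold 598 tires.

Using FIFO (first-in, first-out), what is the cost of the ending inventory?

Dec 13, 598 sold [FIFO — oldest first]: 68 @ $7 + 100 @ $7 + 319 @ $10 + 111 @ $8 = $5,254
Ending inventory: 170 @ $8 + 327 @ $12 = $5,284

Ending inventory = $5,284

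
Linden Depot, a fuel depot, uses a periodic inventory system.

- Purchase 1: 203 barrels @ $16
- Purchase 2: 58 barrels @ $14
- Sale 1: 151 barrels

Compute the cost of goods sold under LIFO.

Sale 1 (151) [LIFO — newest first]: 58 @ $14 + 93 @ $16 = $2,300
Ending inventory: 110 @ $16 = $1,760
Check: goods available $4,060 = COGS $2,300 + ending $1,760

COGS = $2,300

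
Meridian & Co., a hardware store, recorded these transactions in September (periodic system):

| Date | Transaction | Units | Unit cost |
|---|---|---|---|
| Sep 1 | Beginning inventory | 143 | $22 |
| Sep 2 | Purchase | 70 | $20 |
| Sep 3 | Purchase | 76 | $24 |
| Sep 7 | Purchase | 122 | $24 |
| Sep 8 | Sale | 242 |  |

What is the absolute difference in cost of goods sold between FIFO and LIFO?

FIFO COGS: 143 @ $22 + 70 @ $20 + 29 @ $24 = $5,242
LIFO COGS: 122 @ $24 + 76 @ $24 + 44 @ $20 = $5,632
Difference = |$5,242 − $5,632| = $390

$390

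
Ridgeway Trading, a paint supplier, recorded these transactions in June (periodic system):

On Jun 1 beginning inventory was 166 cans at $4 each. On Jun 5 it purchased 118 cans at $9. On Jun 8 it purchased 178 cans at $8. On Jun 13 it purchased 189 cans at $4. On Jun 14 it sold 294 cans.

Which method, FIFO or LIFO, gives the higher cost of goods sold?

FIFO COGS: 166 @ $4 + 118 @ $9 + 10 @ $8 = $1,806
LIFO COGS: 189 @ $4 + 105 @ $8 = $1,596

FIFO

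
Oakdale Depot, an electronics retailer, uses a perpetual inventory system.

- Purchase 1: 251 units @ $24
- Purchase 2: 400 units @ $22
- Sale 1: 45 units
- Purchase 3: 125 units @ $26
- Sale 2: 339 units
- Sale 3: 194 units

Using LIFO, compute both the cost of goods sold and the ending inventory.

COGS = $13,322; ending inventory = $4,752

Sale 1 (45) [LIFO — newest first]: 45 @ $22 = $990
Sale 2 (339) [LIFO — newest first]: 125 @ $26 + 214 @ $22 = $7,958
Sale 3 (194) [LIFO — newest first]: 141 @ $22 + 53 @ $24 = $4,374
Total COGS = $990 + $7,958 + $4,374 = $13,322
Ending inventory: 198 @ $24 = $4,752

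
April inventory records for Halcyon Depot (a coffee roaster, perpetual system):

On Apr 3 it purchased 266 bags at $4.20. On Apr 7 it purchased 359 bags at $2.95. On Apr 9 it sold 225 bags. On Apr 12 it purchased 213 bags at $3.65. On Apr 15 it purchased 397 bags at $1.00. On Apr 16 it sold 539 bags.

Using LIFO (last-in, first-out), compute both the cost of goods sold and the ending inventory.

Apr 9, 225 sold [LIFO — newest first]: 225 @ $2.95 = $663.75
Apr 16, 539 sold [LIFO — newest first]: 397 @ $1.00 + 142 @ $3.65 = $915.30
Total COGS = $663.75 + $915.30 = $1,579.05
Ending inventory: 266 @ $4.20 + 134 @ $2.95 + 71 @ $3.65 = $1,771.65

COGS = $1,579.05; ending inventory = $1,771.65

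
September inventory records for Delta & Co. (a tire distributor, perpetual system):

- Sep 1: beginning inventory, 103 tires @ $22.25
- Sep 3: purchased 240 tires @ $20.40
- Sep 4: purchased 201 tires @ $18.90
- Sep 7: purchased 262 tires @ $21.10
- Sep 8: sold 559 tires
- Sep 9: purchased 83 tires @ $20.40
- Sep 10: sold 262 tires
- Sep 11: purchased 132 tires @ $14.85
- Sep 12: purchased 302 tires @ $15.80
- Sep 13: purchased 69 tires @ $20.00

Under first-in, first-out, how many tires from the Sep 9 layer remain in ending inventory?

Sep 8, 559 sold [FIFO — oldest first]: 103 @ $22.25 + 240 @ $20.40 + 201 @ $18.90 + 15 @ $21.10 = $11,303.15
Sep 10, 262 sold [FIFO — oldest first]: 247 @ $21.10 + 15 @ $20.40 = $5,517.70
Total COGS = $11,303.15 + $5,517.70 = $16,820.85
Ending inventory: 68 @ $20.40 + 132 @ $14.85 + 302 @ $15.80 + 69 @ $20.00 = $9,499.00

68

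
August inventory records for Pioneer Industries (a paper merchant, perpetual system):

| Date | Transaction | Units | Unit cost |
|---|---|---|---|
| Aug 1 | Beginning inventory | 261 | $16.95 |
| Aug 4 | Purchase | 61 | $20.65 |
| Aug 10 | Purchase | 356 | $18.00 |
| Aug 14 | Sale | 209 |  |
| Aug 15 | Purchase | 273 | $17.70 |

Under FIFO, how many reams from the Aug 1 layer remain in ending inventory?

52

Aug 14, 209 sold [FIFO — oldest first]: 209 @ $16.95 = $3,542.55
Ending inventory: 52 @ $16.95 + 61 @ $20.65 + 356 @ $18.00 + 273 @ $17.70 = $13,381.15
Check: goods available $16,923.70 = COGS $3,542.55 + ending $13,381.15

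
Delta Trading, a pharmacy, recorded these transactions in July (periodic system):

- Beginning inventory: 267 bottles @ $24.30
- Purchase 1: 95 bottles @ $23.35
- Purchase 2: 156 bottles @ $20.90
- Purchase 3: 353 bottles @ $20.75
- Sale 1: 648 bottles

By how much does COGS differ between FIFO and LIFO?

$791.65

FIFO COGS: 267 @ $24.30 + 95 @ $23.35 + 156 @ $20.90 + 130 @ $20.75 = $14,664.25
LIFO COGS: 353 @ $20.75 + 156 @ $20.90 + 95 @ $23.35 + 44 @ $24.30 = $13,872.60
Difference = |$14,664.25 − $13,872.60| = $791.65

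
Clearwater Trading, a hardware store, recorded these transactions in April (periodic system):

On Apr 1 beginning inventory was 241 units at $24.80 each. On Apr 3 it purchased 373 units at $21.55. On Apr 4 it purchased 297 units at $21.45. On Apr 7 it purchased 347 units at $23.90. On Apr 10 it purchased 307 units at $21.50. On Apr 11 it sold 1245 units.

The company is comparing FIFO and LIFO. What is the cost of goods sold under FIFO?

FIFO COGS: 241 @ $24.80 + 373 @ $21.55 + 297 @ $21.45 + 334 @ $23.90 = $28,368.20
LIFO COGS: 307 @ $21.50 + 347 @ $23.90 + 297 @ $21.45 + 294 @ $21.55 = $27,600.15

COGS = $28,368.20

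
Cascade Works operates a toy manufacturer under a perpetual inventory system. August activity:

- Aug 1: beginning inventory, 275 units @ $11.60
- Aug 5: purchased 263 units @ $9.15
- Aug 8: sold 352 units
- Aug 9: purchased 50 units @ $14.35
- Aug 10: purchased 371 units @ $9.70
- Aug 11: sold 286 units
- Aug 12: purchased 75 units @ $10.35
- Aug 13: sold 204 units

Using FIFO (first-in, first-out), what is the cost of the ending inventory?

Aug 8, 352 sold [FIFO — oldest first]: 275 @ $11.60 + 77 @ $9.15 = $3,894.55
Aug 11, 286 sold [FIFO — oldest first]: 186 @ $9.15 + 50 @ $14.35 + 50 @ $9.70 = $2,904.40
Aug 13, 204 sold [FIFO — oldest first]: 204 @ $9.70 = $1,978.80
Total COGS = $3,894.55 + $2,904.40 + $1,978.80 = $8,777.75
Ending inventory: 117 @ $9.70 + 75 @ $10.35 = $1,911.15

Ending inventory = $1,911.15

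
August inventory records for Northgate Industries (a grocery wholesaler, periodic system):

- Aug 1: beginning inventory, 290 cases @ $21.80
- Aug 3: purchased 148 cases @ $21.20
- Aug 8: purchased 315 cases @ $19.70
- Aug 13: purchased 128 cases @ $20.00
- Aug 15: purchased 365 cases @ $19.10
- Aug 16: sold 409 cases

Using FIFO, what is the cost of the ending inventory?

Aug 16, 409 sold [FIFO — oldest first]: 290 @ $21.80 + 119 @ $21.20 = $8,844.80
Ending inventory: 29 @ $21.20 + 315 @ $19.70 + 128 @ $20.00 + 365 @ $19.10 = $16,351.80

Ending inventory = $16,351.80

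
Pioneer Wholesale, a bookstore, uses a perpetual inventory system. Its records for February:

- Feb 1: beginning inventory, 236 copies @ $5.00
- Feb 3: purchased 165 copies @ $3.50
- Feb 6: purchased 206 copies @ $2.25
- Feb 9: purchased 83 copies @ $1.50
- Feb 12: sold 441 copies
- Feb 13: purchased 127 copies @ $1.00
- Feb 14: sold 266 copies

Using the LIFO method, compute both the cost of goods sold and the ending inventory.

Feb 12, 441 sold [LIFO — newest first]: 83 @ $1.50 + 206 @ $2.25 + 152 @ $3.50 = $1,120.00
Feb 14, 266 sold [LIFO — newest first]: 127 @ $1.00 + 13 @ $3.50 + 126 @ $5.00 = $802.50
Total COGS = $1,120.00 + $802.50 = $1,922.50
Ending inventory: 110 @ $5.00 = $550.00
Check: goods available $2,472.50 = COGS $1,922.50 + ending $550.00

COGS = $1,922.50; ending inventory = $550.00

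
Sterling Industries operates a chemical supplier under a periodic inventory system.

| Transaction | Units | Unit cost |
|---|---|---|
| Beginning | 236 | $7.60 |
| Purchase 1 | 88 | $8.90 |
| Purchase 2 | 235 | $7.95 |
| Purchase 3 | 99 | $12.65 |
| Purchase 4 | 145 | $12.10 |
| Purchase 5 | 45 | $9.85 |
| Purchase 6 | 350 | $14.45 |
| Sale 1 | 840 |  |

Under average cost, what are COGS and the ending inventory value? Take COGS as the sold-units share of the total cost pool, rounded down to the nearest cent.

COGS = $9,081.99; ending inventory = $3,870.66

Sale 1, sell 840: 840/1198 × $12,952.65 → $9,081.99
Ending inventory (cost pool remaining) = $3,870.66
Check: goods available $12,952.65 = COGS $9,081.99 + ending $3,870.66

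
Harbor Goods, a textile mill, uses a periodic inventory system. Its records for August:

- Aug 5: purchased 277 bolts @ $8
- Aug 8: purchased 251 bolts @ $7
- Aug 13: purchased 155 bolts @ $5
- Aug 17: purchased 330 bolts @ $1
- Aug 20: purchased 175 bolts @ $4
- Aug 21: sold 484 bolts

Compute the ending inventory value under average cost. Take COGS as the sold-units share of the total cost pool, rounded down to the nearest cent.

Ending inventory = $3,424.00

Aug 21, sell 484: 484/1188 × $5,778.00 → $2,354.00
Ending inventory (cost pool remaining) = $3,424.00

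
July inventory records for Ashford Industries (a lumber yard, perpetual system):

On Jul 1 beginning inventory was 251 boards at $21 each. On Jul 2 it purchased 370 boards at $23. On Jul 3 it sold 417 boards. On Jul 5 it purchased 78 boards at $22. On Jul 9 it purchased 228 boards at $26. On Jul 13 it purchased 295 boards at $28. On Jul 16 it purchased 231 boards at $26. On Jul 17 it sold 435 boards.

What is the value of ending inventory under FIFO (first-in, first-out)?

Ending inventory = $16,216

Jul 3, 417 sold [FIFO — oldest first]: 251 @ $21 + 166 @ $23 = $9,089
Jul 17, 435 sold [FIFO — oldest first]: 204 @ $23 + 78 @ $22 + 153 @ $26 = $10,386
Total COGS = $9,089 + $10,386 = $19,475
Ending inventory: 75 @ $26 + 295 @ $28 + 231 @ $26 = $16,216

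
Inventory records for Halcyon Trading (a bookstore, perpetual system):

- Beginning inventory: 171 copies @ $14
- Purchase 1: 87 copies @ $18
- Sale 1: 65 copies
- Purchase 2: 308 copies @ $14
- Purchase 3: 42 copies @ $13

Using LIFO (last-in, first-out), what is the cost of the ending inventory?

Ending inventory = $7,648

Sale 1 (65) [LIFO — newest first]: 65 @ $18 = $1,170
Ending inventory: 171 @ $14 + 22 @ $18 + 308 @ $14 + 42 @ $13 = $7,648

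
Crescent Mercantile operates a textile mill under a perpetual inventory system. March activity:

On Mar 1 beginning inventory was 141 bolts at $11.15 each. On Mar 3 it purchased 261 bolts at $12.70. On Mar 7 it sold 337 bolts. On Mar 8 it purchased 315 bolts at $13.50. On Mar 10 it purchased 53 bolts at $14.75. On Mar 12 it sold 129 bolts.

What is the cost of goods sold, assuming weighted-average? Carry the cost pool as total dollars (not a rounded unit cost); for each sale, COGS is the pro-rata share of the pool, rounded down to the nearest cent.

After Mar 1: 141 on hand, pool $1,572.15 (≈ $11.1500 each)
After Mar 3: 402 on hand, pool $4,886.85 (≈ $12.1563 each)
Mar 7, sell 337: 337/402 × $4,886.85 → $4,096.68
After Mar 8: 380 on hand, pool $5,042.67 (≈ $13.2702 each)
After Mar 10: 433 on hand, pool $5,824.42 (≈ $13.4513 each)
Mar 12, sell 129: 129/433 × $5,824.42 → $1,735.21
Total COGS = $4,096.68 + $1,735.21 = $5,831.89
Ending inventory (cost pool remaining) = $4,089.21

COGS = $5,831.89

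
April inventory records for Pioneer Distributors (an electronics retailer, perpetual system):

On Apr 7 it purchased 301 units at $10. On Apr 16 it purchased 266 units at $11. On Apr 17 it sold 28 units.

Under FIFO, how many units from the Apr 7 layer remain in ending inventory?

Apr 17, 28 sold [FIFO — oldest first]: 28 @ $10 = $280
Ending inventory: 273 @ $10 + 266 @ $11 = $5,656

273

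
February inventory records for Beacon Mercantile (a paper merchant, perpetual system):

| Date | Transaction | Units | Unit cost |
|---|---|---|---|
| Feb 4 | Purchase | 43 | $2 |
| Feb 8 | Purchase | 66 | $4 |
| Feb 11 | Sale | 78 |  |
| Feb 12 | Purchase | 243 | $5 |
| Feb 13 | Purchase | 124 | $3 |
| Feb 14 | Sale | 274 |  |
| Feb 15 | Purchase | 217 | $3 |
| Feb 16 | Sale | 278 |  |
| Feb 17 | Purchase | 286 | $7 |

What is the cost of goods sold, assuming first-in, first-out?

COGS = $2,399

Feb 11, 78 sold [FIFO — oldest first]: 43 @ $2 + 35 @ $4 = $226
Feb 14, 274 sold [FIFO — oldest first]: 31 @ $4 + 243 @ $5 = $1,339
Feb 16, 278 sold [FIFO — oldest first]: 124 @ $3 + 154 @ $3 = $834
Total COGS = $226 + $1,339 + $834 = $2,399
Ending inventory: 63 @ $3 + 286 @ $7 = $2,191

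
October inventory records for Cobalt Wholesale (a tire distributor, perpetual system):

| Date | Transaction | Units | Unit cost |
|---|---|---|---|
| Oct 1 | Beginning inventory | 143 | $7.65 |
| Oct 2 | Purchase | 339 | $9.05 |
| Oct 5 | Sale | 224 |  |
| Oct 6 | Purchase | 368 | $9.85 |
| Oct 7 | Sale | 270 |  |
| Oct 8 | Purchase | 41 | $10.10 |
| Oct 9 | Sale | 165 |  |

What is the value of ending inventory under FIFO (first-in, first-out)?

Oct 5, 224 sold [FIFO — oldest first]: 143 @ $7.65 + 81 @ $9.05 = $1,827.00
Oct 7, 270 sold [FIFO — oldest first]: 258 @ $9.05 + 12 @ $9.85 = $2,453.10
Oct 9, 165 sold [FIFO — oldest first]: 165 @ $9.85 = $1,625.25
Total COGS = $1,827.00 + $2,453.10 + $1,625.25 = $5,905.35
Ending inventory: 191 @ $9.85 + 41 @ $10.10 = $2,295.45
Check: goods available $8,200.80 = COGS $5,905.35 + ending $2,295.45

Ending inventory = $2,295.45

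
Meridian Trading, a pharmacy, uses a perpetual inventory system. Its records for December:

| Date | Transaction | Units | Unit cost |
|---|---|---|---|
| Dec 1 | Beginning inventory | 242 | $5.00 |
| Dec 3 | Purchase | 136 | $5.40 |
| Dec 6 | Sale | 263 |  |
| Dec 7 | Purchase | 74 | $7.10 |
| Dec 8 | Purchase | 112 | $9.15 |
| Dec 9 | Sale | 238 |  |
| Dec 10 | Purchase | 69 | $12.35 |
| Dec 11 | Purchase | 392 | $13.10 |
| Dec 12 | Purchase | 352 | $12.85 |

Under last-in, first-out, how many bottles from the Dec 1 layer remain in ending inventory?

63

Dec 6, 263 sold [LIFO — newest first]: 136 @ $5.40 + 127 @ $5.00 = $1,369.40
Dec 9, 238 sold [LIFO — newest first]: 112 @ $9.15 + 74 @ $7.10 + 52 @ $5.00 = $1,810.20
Total COGS = $1,369.40 + $1,810.20 = $3,179.60
Ending inventory: 63 @ $5.00 + 69 @ $12.35 + 392 @ $13.10 + 352 @ $12.85 = $10,825.55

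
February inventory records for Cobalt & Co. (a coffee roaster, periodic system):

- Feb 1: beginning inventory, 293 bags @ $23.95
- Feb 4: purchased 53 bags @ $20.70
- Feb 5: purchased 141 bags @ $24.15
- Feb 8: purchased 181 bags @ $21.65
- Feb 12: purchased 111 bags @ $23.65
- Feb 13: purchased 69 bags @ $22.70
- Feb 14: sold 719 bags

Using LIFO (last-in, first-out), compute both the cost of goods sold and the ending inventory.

COGS = $16,540.15; ending inventory = $3,089.55

Feb 14, 719 sold [LIFO — newest first]: 69 @ $22.70 + 111 @ $23.65 + 181 @ $21.65 + 141 @ $24.15 + 53 @ $20.70 + 164 @ $23.95 = $16,540.15
Ending inventory: 129 @ $23.95 = $3,089.55
Check: goods available $19,629.70 = COGS $16,540.15 + ending $3,089.55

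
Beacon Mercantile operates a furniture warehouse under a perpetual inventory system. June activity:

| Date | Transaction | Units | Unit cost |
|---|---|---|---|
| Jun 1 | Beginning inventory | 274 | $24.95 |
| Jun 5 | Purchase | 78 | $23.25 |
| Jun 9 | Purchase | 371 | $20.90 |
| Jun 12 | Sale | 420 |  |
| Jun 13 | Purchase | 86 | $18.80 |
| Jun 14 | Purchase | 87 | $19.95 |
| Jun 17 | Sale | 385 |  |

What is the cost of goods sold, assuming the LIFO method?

COGS = $17,485.70

Jun 12, 420 sold [LIFO — newest first]: 371 @ $20.90 + 49 @ $23.25 = $8,893.15
Jun 17, 385 sold [LIFO — newest first]: 87 @ $19.95 + 86 @ $18.80 + 29 @ $23.25 + 183 @ $24.95 = $8,592.55
Total COGS = $8,893.15 + $8,592.55 = $17,485.70
Ending inventory: 91 @ $24.95 = $2,270.45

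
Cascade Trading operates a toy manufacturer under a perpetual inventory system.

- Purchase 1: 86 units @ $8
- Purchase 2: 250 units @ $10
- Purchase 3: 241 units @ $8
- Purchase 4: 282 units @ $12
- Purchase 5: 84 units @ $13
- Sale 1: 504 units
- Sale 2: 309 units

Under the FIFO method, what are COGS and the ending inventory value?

COGS = $7,948; ending inventory = $1,644

Sale 1 (504) [FIFO — oldest first]: 86 @ $8 + 250 @ $10 + 168 @ $8 = $4,532
Sale 2 (309) [FIFO — oldest first]: 73 @ $8 + 236 @ $12 = $3,416
Total COGS = $4,532 + $3,416 = $7,948
Ending inventory: 46 @ $12 + 84 @ $13 = $1,644
Check: goods available $9,592 = COGS $7,948 + ending $1,644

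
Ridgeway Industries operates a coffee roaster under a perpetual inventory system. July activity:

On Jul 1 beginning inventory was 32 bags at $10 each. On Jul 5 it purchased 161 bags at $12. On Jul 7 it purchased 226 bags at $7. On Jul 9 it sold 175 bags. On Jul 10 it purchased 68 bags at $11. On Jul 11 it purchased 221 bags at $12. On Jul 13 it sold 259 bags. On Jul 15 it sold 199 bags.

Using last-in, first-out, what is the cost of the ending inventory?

Jul 9, 175 sold [LIFO — newest first]: 175 @ $7 = $1,225
Jul 13, 259 sold [LIFO — newest first]: 221 @ $12 + 38 @ $11 = $3,070
Jul 15, 199 sold [LIFO — newest first]: 30 @ $11 + 51 @ $7 + 118 @ $12 = $2,103
Total COGS = $1,225 + $3,070 + $2,103 = $6,398
Ending inventory: 32 @ $10 + 43 @ $12 = $836
Check: goods available $7,234 = COGS $6,398 + ending $836

Ending inventory = $836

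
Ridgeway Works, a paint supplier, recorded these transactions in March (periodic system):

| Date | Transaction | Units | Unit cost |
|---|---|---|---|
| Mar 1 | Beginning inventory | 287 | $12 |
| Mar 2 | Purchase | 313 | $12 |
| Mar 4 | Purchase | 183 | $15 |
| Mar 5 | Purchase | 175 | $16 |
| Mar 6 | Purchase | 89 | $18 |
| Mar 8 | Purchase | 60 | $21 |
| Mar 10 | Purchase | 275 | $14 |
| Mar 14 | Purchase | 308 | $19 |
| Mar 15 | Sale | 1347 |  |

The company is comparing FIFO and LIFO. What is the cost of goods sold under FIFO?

FIFO COGS: 287 @ $12 + 313 @ $12 + 183 @ $15 + 175 @ $16 + 89 @ $18 + 60 @ $21 + 240 @ $14 = $18,967
LIFO COGS: 308 @ $19 + 275 @ $14 + 60 @ $21 + 89 @ $18 + 175 @ $16 + 183 @ $15 + 257 @ $12 = $21,193

COGS = $18,967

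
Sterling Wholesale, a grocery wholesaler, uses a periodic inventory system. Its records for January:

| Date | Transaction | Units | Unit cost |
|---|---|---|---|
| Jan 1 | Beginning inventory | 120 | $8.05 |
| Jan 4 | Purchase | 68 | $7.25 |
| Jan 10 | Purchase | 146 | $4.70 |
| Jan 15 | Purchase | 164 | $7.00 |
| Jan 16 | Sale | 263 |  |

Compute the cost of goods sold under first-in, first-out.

COGS = $1,811.50

Jan 16, 263 sold [FIFO — oldest first]: 120 @ $8.05 + 68 @ $7.25 + 75 @ $4.70 = $1,811.50
Ending inventory: 71 @ $4.70 + 164 @ $7.00 = $1,481.70
Check: goods available $3,293.20 = COGS $1,811.50 + ending $1,481.70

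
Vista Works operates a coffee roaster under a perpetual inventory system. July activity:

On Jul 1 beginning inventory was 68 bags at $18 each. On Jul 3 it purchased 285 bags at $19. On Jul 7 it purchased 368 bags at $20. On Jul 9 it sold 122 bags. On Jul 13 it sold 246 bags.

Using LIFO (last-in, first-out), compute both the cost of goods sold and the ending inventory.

COGS = $7,360; ending inventory = $6,639

Jul 9, 122 sold [LIFO — newest first]: 122 @ $20 = $2,440
Jul 13, 246 sold [LIFO — newest first]: 246 @ $20 = $4,920
Total COGS = $2,440 + $4,920 = $7,360
Ending inventory: 68 @ $18 + 285 @ $19 = $6,639
Check: goods available $13,999 = COGS $7,360 + ending $6,639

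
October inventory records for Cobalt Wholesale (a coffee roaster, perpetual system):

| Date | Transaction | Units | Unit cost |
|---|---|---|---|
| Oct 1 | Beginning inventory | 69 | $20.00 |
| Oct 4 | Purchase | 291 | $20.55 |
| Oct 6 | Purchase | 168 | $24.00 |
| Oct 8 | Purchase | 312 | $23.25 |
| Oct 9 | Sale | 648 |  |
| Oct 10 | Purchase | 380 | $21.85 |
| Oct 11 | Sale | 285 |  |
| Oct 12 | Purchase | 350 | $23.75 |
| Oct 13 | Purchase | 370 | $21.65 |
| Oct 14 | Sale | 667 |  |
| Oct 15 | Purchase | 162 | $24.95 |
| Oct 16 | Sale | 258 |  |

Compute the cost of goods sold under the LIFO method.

COGS = $42,270.10

Oct 9, 648 sold [LIFO — newest first]: 312 @ $23.25 + 168 @ $24.00 + 168 @ $20.55 = $14,738.40
Oct 11, 285 sold [LIFO — newest first]: 285 @ $21.85 = $6,227.25
Oct 14, 667 sold [LIFO — newest first]: 370 @ $21.65 + 297 @ $23.75 = $15,064.25
Oct 16, 258 sold [LIFO — newest first]: 162 @ $24.95 + 53 @ $23.75 + 43 @ $21.85 = $6,240.20
Total COGS = $14,738.40 + $6,227.25 + $15,064.25 + $6,240.20 = $42,270.10
Ending inventory: 69 @ $20.00 + 123 @ $20.55 + 52 @ $21.85 = $5,043.85
Check: goods available $47,313.95 = COGS $42,270.10 + ending $5,043.85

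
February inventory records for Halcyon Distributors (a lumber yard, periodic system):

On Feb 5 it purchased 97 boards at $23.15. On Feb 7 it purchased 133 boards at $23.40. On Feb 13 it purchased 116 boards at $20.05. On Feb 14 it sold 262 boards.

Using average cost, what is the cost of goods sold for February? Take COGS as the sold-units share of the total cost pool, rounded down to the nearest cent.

COGS = $5,818.17

Feb 14, sell 262: 262/346 × $7,683.55 → $5,818.17
Ending inventory (cost pool remaining) = $1,865.38
Check: goods available $7,683.55 = COGS $5,818.17 + ending $1,865.38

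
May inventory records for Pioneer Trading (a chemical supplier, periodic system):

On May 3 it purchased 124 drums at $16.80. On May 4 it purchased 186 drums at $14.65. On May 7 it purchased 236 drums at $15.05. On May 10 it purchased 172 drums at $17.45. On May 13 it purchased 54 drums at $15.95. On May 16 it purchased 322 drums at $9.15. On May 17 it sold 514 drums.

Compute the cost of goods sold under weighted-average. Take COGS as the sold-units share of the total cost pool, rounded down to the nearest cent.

COGS = $7,126.88

May 17, sell 514: 514/1094 × $15,168.90 → $7,126.88
Ending inventory (cost pool remaining) = $8,042.02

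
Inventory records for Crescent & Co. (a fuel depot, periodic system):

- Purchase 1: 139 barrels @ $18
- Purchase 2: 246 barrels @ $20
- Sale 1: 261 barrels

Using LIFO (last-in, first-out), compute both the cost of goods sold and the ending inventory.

Sale 1 (261) [LIFO — newest first]: 246 @ $20 + 15 @ $18 = $5,190
Ending inventory: 124 @ $18 = $2,232

COGS = $5,190; ending inventory = $2,232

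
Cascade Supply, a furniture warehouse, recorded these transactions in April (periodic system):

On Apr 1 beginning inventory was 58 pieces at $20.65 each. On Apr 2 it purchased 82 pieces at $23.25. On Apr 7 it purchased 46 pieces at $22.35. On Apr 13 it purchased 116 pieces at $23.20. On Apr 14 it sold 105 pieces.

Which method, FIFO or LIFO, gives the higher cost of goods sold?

FIFO COGS: 58 @ $20.65 + 47 @ $23.25 = $2,290.45
LIFO COGS: 105 @ $23.20 = $2,436.00

LIFO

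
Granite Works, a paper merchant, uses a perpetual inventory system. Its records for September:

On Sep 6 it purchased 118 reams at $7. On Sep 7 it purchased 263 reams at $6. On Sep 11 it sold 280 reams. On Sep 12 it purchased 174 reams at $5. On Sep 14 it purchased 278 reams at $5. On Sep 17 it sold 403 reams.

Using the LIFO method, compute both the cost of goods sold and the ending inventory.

Sep 11, 280 sold [LIFO — newest first]: 263 @ $6 + 17 @ $7 = $1,697
Sep 17, 403 sold [LIFO — newest first]: 278 @ $5 + 125 @ $5 = $2,015
Total COGS = $1,697 + $2,015 = $3,712
Ending inventory: 101 @ $7 + 49 @ $5 = $952
Check: goods available $4,664 = COGS $3,712 + ending $952

COGS = $3,712; ending inventory = $952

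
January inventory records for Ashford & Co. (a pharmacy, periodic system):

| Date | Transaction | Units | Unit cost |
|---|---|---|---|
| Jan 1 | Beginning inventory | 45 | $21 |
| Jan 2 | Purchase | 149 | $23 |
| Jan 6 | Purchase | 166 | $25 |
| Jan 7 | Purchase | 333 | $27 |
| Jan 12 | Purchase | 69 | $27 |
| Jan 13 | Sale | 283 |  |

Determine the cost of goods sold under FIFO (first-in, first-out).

Jan 13, 283 sold [FIFO — oldest first]: 45 @ $21 + 149 @ $23 + 89 @ $25 = $6,597
Ending inventory: 77 @ $25 + 333 @ $27 + 69 @ $27 = $12,779
Check: goods available $19,376 = COGS $6,597 + ending $12,779

COGS = $6,597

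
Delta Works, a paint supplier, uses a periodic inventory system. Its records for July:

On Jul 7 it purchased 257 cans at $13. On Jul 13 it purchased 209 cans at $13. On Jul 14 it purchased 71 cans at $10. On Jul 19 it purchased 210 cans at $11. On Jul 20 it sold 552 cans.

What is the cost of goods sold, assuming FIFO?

COGS = $6,933

Jul 20, 552 sold [FIFO — oldest first]: 257 @ $13 + 209 @ $13 + 71 @ $10 + 15 @ $11 = $6,933
Ending inventory: 195 @ $11 = $2,145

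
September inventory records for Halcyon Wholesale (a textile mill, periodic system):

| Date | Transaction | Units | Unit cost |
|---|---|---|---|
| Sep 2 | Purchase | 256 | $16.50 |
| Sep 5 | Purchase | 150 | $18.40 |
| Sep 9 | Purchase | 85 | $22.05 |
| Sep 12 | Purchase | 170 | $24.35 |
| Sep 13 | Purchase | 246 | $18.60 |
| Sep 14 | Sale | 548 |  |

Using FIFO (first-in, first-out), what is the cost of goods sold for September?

COGS = $10,246.20

Sep 14, 548 sold [FIFO — oldest first]: 256 @ $16.50 + 150 @ $18.40 + 85 @ $22.05 + 57 @ $24.35 = $10,246.20
Ending inventory: 113 @ $24.35 + 246 @ $18.60 = $7,327.15
Check: goods available $17,573.35 = COGS $10,246.20 + ending $7,327.15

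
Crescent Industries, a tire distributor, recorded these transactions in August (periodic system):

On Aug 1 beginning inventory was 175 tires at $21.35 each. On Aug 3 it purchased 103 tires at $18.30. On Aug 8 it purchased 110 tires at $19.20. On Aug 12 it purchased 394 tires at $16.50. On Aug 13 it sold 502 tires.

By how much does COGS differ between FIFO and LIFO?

$1,039.55

FIFO COGS: 175 @ $21.35 + 103 @ $18.30 + 110 @ $19.20 + 114 @ $16.50 = $9,614.15
LIFO COGS: 394 @ $16.50 + 108 @ $19.20 = $8,574.60
Difference = |$9,614.15 − $8,574.60| = $1,039.55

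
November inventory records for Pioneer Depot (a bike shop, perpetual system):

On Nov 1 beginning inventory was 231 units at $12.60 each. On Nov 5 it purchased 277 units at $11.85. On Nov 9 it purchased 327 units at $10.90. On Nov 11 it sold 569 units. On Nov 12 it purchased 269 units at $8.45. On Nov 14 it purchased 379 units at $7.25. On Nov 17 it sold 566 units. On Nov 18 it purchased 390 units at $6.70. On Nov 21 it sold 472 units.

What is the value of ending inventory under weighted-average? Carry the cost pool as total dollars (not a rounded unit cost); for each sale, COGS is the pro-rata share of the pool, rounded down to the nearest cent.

After Nov 1: 231 on hand, pool $2,910.60 (≈ $12.6000 each)
After Nov 5: 508 on hand, pool $6,193.05 (≈ $12.1910 each)
After Nov 9: 835 on hand, pool $9,757.35 (≈ $11.6854 each)
Nov 11, sell 569: 569/835 × $9,757.35 → $6,649.02
After Nov 12: 535 on hand, pool $5,381.38 (≈ $10.0587 each)
After Nov 14: 914 on hand, pool $8,129.13 (≈ $8.8940 each)
Nov 17, sell 566: 566/914 × $8,129.13 → $5,034.01
After Nov 18: 738 on hand, pool $5,708.12 (≈ $7.7346 each)
Nov 21, sell 472: 472/738 × $5,708.12 → $3,650.72
Total COGS = $6,649.02 + $5,034.01 + $3,650.72 = $15,333.75
Ending inventory (cost pool remaining) = $2,057.40

Ending inventory = $2,057.40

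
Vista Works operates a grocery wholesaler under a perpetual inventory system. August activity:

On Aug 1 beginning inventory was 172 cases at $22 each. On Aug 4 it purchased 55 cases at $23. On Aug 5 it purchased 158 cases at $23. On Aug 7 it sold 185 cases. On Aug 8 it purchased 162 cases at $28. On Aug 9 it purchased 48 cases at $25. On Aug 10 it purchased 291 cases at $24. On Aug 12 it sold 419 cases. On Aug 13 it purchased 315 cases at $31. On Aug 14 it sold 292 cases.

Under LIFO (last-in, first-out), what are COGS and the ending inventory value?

Aug 7, 185 sold [LIFO — newest first]: 158 @ $23 + 27 @ $23 = $4,255
Aug 12, 419 sold [LIFO — newest first]: 291 @ $24 + 48 @ $25 + 80 @ $28 = $10,424
Aug 14, 292 sold [LIFO — newest first]: 292 @ $31 = $9,052
Total COGS = $4,255 + $10,424 + $9,052 = $23,731
Ending inventory: 172 @ $22 + 28 @ $23 + 82 @ $28 + 23 @ $31 = $7,437

COGS = $23,731; ending inventory = $7,437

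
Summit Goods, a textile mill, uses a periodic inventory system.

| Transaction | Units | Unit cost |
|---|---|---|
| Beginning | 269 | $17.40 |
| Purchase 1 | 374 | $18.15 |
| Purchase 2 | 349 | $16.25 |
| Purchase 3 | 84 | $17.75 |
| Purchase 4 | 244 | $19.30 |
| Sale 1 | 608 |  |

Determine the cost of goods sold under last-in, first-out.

Sale 1 (608) [LIFO — newest first]: 244 @ $19.30 + 84 @ $17.75 + 280 @ $16.25 = $10,750.20
Ending inventory: 269 @ $17.40 + 374 @ $18.15 + 69 @ $16.25 = $12,589.95

COGS = $10,750.20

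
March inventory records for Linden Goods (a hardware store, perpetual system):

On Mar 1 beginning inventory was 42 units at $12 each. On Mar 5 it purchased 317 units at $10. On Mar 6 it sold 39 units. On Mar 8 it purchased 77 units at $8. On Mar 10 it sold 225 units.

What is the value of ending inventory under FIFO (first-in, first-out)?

Ending inventory = $1,566

Mar 6, 39 sold [FIFO — oldest first]: 39 @ $12 = $468
Mar 10, 225 sold [FIFO — oldest first]: 3 @ $12 + 222 @ $10 = $2,256
Total COGS = $468 + $2,256 = $2,724
Ending inventory: 95 @ $10 + 77 @ $8 = $1,566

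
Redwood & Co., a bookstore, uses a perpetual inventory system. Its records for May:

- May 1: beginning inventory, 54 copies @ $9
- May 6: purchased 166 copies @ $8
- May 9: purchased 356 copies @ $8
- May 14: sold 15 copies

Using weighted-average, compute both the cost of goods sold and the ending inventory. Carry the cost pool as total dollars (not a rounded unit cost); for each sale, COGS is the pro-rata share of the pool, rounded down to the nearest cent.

COGS = $121.40; ending inventory = $4,540.60

After May 1: 54 on hand, pool $486.00 (≈ $9.0000 each)
After May 6: 220 on hand, pool $1,814.00 (≈ $8.2455 each)
After May 9: 576 on hand, pool $4,662.00 (≈ $8.0938 each)
May 14, sell 15: 15/576 × $4,662.00 → $121.40
Ending inventory (cost pool remaining) = $4,540.60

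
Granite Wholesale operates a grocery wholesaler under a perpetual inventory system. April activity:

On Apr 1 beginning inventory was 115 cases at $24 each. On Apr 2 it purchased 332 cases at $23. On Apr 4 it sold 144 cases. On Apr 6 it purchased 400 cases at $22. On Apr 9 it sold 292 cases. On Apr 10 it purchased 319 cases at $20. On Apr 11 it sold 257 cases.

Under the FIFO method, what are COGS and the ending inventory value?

Apr 4, 144 sold [FIFO — oldest first]: 115 @ $24 + 29 @ $23 = $3,427
Apr 9, 292 sold [FIFO — oldest first]: 292 @ $23 = $6,716
Apr 11, 257 sold [FIFO — oldest first]: 11 @ $23 + 246 @ $22 = $5,665
Total COGS = $3,427 + $6,716 + $5,665 = $15,808
Ending inventory: 154 @ $22 + 319 @ $20 = $9,768
Check: goods available $25,576 = COGS $15,808 + ending $9,768

COGS = $15,808; ending inventory = $9,768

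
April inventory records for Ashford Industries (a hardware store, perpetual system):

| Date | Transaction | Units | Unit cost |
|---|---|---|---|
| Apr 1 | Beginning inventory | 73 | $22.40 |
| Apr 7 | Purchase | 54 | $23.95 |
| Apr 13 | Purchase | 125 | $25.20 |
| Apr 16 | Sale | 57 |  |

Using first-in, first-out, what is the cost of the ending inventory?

Apr 16, 57 sold [FIFO — oldest first]: 57 @ $22.40 = $1,276.80
Ending inventory: 16 @ $22.40 + 54 @ $23.95 + 125 @ $25.20 = $4,801.70

Ending inventory = $4,801.70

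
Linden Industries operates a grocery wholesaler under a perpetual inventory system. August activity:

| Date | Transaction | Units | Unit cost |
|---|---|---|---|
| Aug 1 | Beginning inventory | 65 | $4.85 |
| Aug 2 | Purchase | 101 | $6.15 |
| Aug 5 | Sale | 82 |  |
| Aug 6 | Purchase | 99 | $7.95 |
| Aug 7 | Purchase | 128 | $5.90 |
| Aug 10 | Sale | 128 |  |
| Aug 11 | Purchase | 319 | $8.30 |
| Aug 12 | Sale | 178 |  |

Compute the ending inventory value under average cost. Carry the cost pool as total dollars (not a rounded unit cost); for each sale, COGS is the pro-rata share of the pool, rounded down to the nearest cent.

Ending inventory = $2,474.56

After Aug 1: 65 on hand, pool $315.25 (≈ $4.8500 each)
After Aug 2: 166 on hand, pool $936.40 (≈ $5.6410 each)
Aug 5, sell 82: 82/166 × $936.40 → $462.55
After Aug 6: 183 on hand, pool $1,260.90 (≈ $6.8902 each)
After Aug 7: 311 on hand, pool $2,016.10 (≈ $6.4826 each)
Aug 10, sell 128: 128/311 × $2,016.10 → $829.77
After Aug 11: 502 on hand, pool $3,834.03 (≈ $7.6375 each)
Aug 12, sell 178: 178/502 × $3,834.03 → $1,359.47
Total COGS = $462.55 + $829.77 + $1,359.47 = $2,651.79
Ending inventory (cost pool remaining) = $2,474.56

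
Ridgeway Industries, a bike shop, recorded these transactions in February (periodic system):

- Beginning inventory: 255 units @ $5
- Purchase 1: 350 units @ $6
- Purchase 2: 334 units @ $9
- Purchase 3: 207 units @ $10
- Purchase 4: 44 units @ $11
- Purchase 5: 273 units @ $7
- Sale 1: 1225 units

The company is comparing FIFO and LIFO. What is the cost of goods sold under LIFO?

FIFO COGS: 255 @ $5 + 350 @ $6 + 334 @ $9 + 207 @ $10 + 44 @ $11 + 35 @ $7 = $9,180
LIFO COGS: 273 @ $7 + 44 @ $11 + 207 @ $10 + 334 @ $9 + 350 @ $6 + 17 @ $5 = $9,656

COGS = $9,656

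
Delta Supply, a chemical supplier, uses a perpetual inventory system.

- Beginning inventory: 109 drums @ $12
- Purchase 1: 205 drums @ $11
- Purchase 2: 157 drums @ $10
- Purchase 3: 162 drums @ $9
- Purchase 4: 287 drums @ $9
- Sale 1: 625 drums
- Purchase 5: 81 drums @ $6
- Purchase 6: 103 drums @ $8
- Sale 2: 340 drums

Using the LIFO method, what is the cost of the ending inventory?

Sale 1 (625) [LIFO — newest first]: 287 @ $9 + 162 @ $9 + 157 @ $10 + 19 @ $11 = $5,820
Sale 2 (340) [LIFO — newest first]: 103 @ $8 + 81 @ $6 + 156 @ $11 = $3,026
Total COGS = $5,820 + $3,026 = $8,846
Ending inventory: 109 @ $12 + 30 @ $11 = $1,638

Ending inventory = $1,638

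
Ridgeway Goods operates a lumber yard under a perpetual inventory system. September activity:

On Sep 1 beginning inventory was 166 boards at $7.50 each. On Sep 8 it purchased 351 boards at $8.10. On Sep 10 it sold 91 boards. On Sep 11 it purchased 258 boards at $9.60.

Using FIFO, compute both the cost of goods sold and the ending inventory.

COGS = $682.50; ending inventory = $5,882.40

Sep 10, 91 sold [FIFO — oldest first]: 91 @ $7.50 = $682.50
Ending inventory: 75 @ $7.50 + 351 @ $8.10 + 258 @ $9.60 = $5,882.40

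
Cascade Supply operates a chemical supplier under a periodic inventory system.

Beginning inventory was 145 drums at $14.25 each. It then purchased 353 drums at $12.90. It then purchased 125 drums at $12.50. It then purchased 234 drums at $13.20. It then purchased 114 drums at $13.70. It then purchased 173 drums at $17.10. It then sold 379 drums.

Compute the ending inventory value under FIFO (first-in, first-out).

Ending inventory = $10,706.50

Sale 1 (379) [FIFO — oldest first]: 145 @ $14.25 + 234 @ $12.90 = $5,084.85
Ending inventory: 119 @ $12.90 + 125 @ $12.50 + 234 @ $13.20 + 114 @ $13.70 + 173 @ $17.10 = $10,706.50
Check: goods available $15,791.35 = COGS $5,084.85 + ending $10,706.50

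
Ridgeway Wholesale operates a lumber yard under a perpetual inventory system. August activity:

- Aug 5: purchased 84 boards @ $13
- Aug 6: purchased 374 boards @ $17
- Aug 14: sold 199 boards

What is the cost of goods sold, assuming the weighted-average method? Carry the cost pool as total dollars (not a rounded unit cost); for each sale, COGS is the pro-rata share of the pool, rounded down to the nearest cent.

After Aug 5: 84 on hand, pool $1,092.00 (≈ $13.0000 each)
After Aug 6: 458 on hand, pool $7,450.00 (≈ $16.2664 each)
Aug 14, sell 199: 199/458 × $7,450.00 → $3,237.00
Ending inventory (cost pool remaining) = $4,213.00

COGS = $3,237.00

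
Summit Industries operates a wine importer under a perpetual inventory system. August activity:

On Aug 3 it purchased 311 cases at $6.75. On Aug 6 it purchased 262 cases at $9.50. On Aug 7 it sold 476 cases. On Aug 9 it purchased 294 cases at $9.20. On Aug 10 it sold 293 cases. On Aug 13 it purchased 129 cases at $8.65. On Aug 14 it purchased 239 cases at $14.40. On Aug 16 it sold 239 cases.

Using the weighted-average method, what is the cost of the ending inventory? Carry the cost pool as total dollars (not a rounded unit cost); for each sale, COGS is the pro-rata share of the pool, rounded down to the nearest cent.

After Aug 3: 311 on hand, pool $2,099.25 (≈ $6.7500 each)
After Aug 6: 573 on hand, pool $4,588.25 (≈ $8.0074 each)
Aug 7, sell 476: 476/573 × $4,588.25 → $3,811.53
After Aug 9: 391 on hand, pool $3,481.52 (≈ $8.9041 each)
Aug 10, sell 293: 293/391 × $3,481.52 → $2,608.91
After Aug 13: 227 on hand, pool $1,988.46 (≈ $8.7597 each)
After Aug 14: 466 on hand, pool $5,430.06 (≈ $11.6525 each)
Aug 16, sell 239: 239/466 × $5,430.06 → $2,784.94
Total COGS = $3,811.53 + $2,608.91 + $2,784.94 = $9,205.38
Ending inventory (cost pool remaining) = $2,645.12

Ending inventory = $2,645.12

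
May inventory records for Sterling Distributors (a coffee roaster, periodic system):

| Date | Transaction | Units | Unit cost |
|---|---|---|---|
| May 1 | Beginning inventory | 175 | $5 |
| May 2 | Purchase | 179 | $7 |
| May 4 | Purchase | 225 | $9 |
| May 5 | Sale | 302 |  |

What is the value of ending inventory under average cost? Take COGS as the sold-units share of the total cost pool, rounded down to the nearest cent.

Ending inventory = $1,986.85

May 5, sell 302: 302/579 × $4,153.00 → $2,166.15
Ending inventory (cost pool remaining) = $1,986.85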